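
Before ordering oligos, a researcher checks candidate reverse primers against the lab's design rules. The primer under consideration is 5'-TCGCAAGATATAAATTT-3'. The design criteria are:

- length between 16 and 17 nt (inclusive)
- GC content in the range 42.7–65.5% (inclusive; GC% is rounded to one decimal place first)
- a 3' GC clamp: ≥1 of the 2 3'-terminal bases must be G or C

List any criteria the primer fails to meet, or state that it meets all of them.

Fails: GC content, GC clamp.

Base counts: A=7, T=6, G=2, C=2 (length 17).
length: length 17 ✓
GC content: GC 4/17 = 23.5%, outside 42.7–65.5% ✗
GC clamp: 3' end TT has 0 G/C, need ≥1 ✗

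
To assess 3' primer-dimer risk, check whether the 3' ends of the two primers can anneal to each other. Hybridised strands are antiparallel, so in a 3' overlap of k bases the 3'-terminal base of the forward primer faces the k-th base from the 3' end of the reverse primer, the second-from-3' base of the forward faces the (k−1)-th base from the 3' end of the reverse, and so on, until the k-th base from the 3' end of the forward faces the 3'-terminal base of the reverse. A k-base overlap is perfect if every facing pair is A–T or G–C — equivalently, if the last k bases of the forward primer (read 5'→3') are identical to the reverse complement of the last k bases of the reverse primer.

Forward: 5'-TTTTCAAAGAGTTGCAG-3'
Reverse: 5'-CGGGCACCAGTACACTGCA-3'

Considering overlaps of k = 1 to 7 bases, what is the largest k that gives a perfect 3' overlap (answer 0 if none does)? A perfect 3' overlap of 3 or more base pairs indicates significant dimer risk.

Longest perfect overlap: 5 complementary base pairs; significant dimer risk (threshold 3).

Last 7 bases (5'→3') — forward …GTTGCAG, reverse …CACTGCA.
Reverse complement of the reverse primer's last 7 bases: TGCAGTG; its first k bases are the reverse complement of the reverse primer's last k bases, so a perfect k-base overlap needs the forward primer's last k bases to equal them.
Comparing (forward last k vs required): k=1: G vs T ✗; k=2: AG vs TG ✗; k=3: CAG vs TGC ✗; k=4: GCAG vs TGCA ✗; k=5: TGCAG vs TGCAG ✓; k=6: TTGCAG vs TGCAGT ✗; k=7: GTTGCAG vs TGCAGTG ✗.
Only k = 5 is perfect, so the longest perfect 3' overlap is 5.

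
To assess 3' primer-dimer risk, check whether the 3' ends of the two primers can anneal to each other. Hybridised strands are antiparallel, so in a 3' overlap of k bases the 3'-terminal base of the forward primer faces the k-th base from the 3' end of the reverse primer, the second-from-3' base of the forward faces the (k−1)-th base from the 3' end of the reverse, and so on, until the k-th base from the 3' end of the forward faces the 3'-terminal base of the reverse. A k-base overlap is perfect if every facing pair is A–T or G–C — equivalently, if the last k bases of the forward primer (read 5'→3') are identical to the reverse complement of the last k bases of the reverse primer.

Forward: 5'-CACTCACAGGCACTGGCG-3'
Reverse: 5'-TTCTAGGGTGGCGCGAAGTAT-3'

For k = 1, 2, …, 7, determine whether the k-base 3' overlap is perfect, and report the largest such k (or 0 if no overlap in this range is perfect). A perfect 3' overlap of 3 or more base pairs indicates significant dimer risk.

Last 7 bases (5'→3') — forward …ACTGGCG, reverse …GAAGTAT.
Reverse complement of the reverse primer's last 7 bases: ATACTTC; its first k bases are the reverse complement of the reverse primer's last k bases, so a perfect k-base overlap needs the forward primer's last k bases to equal them.
Comparing (forward last k vs required): k=1: G vs A ✗; k=2: CG vs AT ✗; k=3: GCG vs ATA ✗; k=4: GGCG vs ATAC ✗; k=5: TGGCG vs ATACT ✗; k=6: CTGGCG vs ATACTT ✗; k=7: ACTGGCG vs ATACTTC ✗.
No overlap length from 1 to 7 is perfect, so the longest perfect 3' overlap is 0.

Longest perfect overlap: 0 complementary base pairs; below the dimer-risk threshold (threshold 3).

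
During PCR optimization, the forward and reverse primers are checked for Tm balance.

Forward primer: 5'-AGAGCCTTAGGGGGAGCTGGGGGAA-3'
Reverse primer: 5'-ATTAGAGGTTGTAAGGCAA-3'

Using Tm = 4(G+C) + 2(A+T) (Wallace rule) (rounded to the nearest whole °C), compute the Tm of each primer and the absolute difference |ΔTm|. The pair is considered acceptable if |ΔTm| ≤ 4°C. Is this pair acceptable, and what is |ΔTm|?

Forward: A=6 T=3 G=13 C=3 → Tm = 2·9 + 4·16 = 82°C.
Reverse: A=7 T=5 G=6 C=1 → Tm = 2·12 + 4·7 = 52°C.
|ΔTm| = |82 − 52| = 30°C, > 4°C.

|ΔTm| = 30°C; the pair is not acceptable.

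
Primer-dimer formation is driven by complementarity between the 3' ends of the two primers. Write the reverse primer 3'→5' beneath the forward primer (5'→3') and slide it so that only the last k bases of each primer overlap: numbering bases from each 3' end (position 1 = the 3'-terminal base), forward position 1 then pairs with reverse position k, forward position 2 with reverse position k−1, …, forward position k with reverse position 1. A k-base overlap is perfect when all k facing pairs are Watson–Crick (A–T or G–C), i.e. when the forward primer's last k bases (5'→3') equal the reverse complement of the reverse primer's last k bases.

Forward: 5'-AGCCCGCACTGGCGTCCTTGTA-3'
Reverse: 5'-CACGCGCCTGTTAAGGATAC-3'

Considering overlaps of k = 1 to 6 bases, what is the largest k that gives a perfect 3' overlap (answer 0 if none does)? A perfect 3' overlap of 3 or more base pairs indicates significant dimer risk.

Last 6 bases (5'→3') — forward …CTTGTA, reverse …GGATAC.
Reverse complement of the reverse primer's last 6 bases: GTATCC; its first k bases are the reverse complement of the reverse primer's last k bases, so a perfect k-base overlap needs the forward primer's last k bases to equal them.
Comparing (forward last k vs required): k=1: A vs G ✗; k=2: TA vs GT ✗; k=3: GTA vs GTA ✓; k=4: TGTA vs GTAT ✗; k=5: TTGTA vs GTATC ✗; k=6: CTTGTA vs GTATCC ✗.
Only k = 3 is perfect, so the longest perfect 3' overlap is 3.

Longest perfect overlap: 3 complementary base pairs; significant dimer risk (threshold 3).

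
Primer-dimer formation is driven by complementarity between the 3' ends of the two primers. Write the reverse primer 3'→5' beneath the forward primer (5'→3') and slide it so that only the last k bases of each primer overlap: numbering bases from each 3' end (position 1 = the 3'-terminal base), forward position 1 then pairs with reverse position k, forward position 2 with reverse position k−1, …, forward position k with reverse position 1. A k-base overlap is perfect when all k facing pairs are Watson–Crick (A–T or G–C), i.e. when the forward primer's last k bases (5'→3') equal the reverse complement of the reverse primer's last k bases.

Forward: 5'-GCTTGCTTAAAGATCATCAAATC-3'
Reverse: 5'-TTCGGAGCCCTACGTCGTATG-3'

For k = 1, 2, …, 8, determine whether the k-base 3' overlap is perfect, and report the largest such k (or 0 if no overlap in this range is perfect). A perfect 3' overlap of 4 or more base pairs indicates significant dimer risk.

Last 8 bases (5'→3') — forward …ATCAAATC, reverse …GTCGTATG.
Reverse complement of the reverse primer's last 8 bases: CATACGAC; its first k bases are the reverse complement of the reverse primer's last k bases, so a perfect k-base overlap needs the forward primer's last k bases to equal them.
Comparing (forward last k vs required): k=1: C vs C ✓; k=2: TC vs CA ✗; k=3: ATC vs CAT ✗; k=4: AATC vs CATA ✗; k=5: AAATC vs CATAC ✗; k=6: CAAATC vs CATACG ✗; k=7: TCAAATC vs CATACGA ✗; k=8: ATCAAATC vs CATACGAC ✗.
Only k = 1 is perfect, so the longest perfect 3' overlap is 1.

Longest perfect overlap: 1 complementary base pair; below the dimer-risk threshold (threshold 4).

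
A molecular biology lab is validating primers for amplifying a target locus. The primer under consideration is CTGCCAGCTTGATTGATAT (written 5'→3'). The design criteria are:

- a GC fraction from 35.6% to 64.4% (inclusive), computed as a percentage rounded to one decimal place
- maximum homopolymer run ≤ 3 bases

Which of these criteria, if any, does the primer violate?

Meets all criteria.

Base counts: A=4, T=7, G=4, C=4 (length 19).
GC content: GC 8/19 = 42.1% ✓
homopolymer run: longest run = 2 ✓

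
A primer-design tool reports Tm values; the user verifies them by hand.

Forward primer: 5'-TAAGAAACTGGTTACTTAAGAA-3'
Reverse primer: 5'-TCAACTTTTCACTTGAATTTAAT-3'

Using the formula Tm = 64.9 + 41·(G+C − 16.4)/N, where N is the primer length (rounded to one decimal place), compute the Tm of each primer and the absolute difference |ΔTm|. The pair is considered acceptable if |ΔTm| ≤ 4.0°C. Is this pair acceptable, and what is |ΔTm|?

Forward: G+C = 6, N = 22 → Tm = 64.9 + 41·(6 − 16.4)/22 = 45.5°C.
Reverse: G+C = 5, N = 23 → Tm = 64.9 + 41·(5 − 16.4)/23 = 44.6°C.
|ΔTm| = |45.5 − 44.6| = 0.9°C, ≤ 4.0°C.

|ΔTm| = 0.9°C; the pair is acceptable.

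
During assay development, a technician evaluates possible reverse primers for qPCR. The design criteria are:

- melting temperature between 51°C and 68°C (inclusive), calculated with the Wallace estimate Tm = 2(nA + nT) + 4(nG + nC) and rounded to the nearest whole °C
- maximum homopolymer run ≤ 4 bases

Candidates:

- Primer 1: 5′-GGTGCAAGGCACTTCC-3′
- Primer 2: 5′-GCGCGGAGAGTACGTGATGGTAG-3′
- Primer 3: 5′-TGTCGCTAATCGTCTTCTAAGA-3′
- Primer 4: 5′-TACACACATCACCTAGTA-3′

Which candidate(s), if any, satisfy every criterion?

Primer 1 (16 nt, A=3 T=3 G=5 C=5): Tm = 2·6 + 4·10 = 52°C ✓; longest run = 2 ✓ — passes.
Primer 2 (23 nt, A=5 T=4 G=11 C=3): Tm = 2·9 + 4·14 = 74°C, outside 51–68°C ✗; longest run = 2 ✓ — fails.
Primer 3 (22 nt, A=5 T=8 G=4 C=5): Tm = 2·13 + 4·9 = 62°C ✓; longest run = 2 ✓ — passes.
Primer 4 (18 nt, A=7 T=4 G=1 C=6): Tm = 2·11 + 4·7 = 50°C, outside 51–68°C ✗; longest run = 2 ✓ — fails.

Primer 1 and Primer 3.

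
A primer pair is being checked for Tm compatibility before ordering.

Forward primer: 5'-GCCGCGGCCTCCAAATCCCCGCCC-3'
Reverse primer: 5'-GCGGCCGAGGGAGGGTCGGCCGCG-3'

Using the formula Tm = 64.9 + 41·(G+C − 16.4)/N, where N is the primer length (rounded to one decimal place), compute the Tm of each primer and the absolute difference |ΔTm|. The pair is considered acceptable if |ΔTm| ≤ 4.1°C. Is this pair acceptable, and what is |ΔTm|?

|ΔTm| = 3.5°C; the pair is acceptable.

Forward: G+C = 19, N = 24 → Tm = 64.9 + 41·(19 − 16.4)/24 = 69.3°C.
Reverse: G+C = 21, N = 24 → Tm = 64.9 + 41·(21 − 16.4)/24 = 72.8°C.
|ΔTm| = |69.3 − 72.8| = 3.5°C, ≤ 4.1°C.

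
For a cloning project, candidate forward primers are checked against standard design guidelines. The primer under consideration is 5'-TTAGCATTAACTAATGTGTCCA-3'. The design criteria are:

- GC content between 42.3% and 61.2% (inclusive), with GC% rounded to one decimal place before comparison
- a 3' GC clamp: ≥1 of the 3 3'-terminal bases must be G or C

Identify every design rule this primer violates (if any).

Fails: GC content.

Base counts: A=7, T=8, G=3, C=4 (length 22).
GC content: GC 7/22 = 31.8%, outside 42.3–61.2% ✗
GC clamp: 3' end CCA has 2 G/C ✓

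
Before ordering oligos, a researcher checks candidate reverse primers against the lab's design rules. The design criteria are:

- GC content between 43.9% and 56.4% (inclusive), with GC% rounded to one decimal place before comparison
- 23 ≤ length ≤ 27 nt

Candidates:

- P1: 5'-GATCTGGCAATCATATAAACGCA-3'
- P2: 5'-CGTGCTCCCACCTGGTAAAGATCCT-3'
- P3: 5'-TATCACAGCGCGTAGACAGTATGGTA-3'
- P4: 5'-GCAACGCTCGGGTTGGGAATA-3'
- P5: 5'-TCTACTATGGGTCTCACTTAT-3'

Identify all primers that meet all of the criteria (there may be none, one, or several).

P1 (23 nt, A=9 T=5 G=4 C=5): GC 9/23 = 39.1%, outside 43.9–56.4% ✗; length 23 ✓ — fails.
P2 (25 nt, A=5 T=6 G=5 C=9): GC 14/25 = 56.0% ✓; length 25 ✓ — passes.
P3 (26 nt, A=8 T=6 G=7 C=5): GC 12/26 = 46.2% ✓; length 26 ✓ — passes.
P4 (21 nt, A=5 T=4 G=8 C=4): GC 12/21 = 57.1%, outside 43.9–56.4% ✗; length 21, outside 23–27 ✗ — fails.
P5 (21 nt, A=4 T=9 G=3 C=5): GC 8/21 = 38.1%, outside 43.9–56.4% ✗; length 21, outside 23–27 ✗ — fails.

P2 and P3.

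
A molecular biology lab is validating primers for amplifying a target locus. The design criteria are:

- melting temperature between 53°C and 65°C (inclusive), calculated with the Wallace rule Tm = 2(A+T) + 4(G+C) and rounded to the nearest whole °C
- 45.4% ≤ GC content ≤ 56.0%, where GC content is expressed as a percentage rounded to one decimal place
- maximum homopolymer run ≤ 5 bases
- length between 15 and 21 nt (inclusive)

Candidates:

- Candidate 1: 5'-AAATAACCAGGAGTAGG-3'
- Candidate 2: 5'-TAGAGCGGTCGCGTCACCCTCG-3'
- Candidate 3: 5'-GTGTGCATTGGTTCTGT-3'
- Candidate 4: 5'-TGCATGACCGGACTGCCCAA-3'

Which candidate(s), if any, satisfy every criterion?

Candidate 1 (17 nt, A=8 T=2 G=5 C=2): Tm = 2·10 + 4·7 = 48°C, outside 53–65°C ✗; GC 7/17 = 41.2%, outside 45.4–56.0% ✗; longest run = 3 ✓; length 17 ✓ — fails.
Candidate 2 (22 nt, A=3 T=4 G=7 C=8): Tm = 2·7 + 4·15 = 74°C, outside 53–65°C ✗; GC 15/22 = 68.2%, outside 45.4–56.0% ✗; longest run = 3 ✓; length 22, outside 15–21 ✗ — fails.
Candidate 3 (17 nt, A=1 T=8 G=6 C=2): Tm = 2·9 + 4·8 = 50°C, outside 53–65°C ✗; GC 8/17 = 47.1% ✓; longest run = 2 ✓; length 17 ✓ — fails.
Candidate 4 (20 nt, A=5 T=3 G=5 C=7): Tm = 2·8 + 4·12 = 64°C ✓; GC 12/20 = 60.0%, outside 45.4–56.0% ✗; longest run = 3 ✓; length 20 ✓ — fails.

None of the candidates satisfy all criteria.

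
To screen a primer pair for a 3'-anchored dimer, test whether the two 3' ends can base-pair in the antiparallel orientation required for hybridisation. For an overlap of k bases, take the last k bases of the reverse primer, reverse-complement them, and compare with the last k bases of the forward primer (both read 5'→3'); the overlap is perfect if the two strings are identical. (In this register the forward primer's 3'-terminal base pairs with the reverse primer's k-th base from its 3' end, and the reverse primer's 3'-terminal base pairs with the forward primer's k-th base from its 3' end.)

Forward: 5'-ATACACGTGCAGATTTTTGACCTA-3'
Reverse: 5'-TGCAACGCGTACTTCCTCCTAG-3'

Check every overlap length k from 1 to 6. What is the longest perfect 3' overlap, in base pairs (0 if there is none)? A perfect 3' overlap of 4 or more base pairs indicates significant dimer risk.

Last 6 bases (5'→3') — forward …GACCTA, reverse …TCCTAG.
Reverse complement of the reverse primer's last 6 bases: CTAGGA; its first k bases are the reverse complement of the reverse primer's last k bases, so a perfect k-base overlap needs the forward primer's last k bases to equal them.
Comparing (forward last k vs required): k=1: A vs C ✗; k=2: TA vs CT ✗; k=3: CTA vs CTA ✓; k=4: CCTA vs CTAG ✗; k=5: ACCTA vs CTAGG ✗; k=6: GACCTA vs CTAGGA ✗.
Only k = 3 is perfect, so the longest perfect 3' overlap is 3.

Longest perfect overlap: 3 complementary base pairs; below the dimer-risk threshold (threshold 4).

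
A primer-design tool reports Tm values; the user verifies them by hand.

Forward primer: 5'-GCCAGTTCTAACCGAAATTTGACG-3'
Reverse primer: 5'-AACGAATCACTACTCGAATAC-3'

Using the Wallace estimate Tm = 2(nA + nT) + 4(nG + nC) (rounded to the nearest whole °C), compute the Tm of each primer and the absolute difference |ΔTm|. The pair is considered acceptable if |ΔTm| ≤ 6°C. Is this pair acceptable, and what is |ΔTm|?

|ΔTm| = 12°C; the pair is not acceptable.

Forward: A=7 T=6 G=5 C=6 → Tm = 2·13 + 4·11 = 70°C.
Reverse: A=9 T=4 G=2 C=6 → Tm = 2·13 + 4·8 = 58°C.
|ΔTm| = |70 − 58| = 12°C, > 6°C.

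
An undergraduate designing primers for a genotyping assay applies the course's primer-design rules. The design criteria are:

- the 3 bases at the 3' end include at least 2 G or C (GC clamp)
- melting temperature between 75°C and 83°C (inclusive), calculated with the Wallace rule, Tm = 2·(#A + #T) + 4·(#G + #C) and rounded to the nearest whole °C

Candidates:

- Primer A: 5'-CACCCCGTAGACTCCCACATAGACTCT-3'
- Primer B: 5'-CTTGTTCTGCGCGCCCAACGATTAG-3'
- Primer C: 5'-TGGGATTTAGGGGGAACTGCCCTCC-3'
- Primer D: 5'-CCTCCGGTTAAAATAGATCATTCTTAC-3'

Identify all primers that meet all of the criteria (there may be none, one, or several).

Primer C only.

Primer A (27 nt, A=7 T=5 G=3 C=12): 3' end TCT has 1 G/C, need ≥2 ✗; Tm = 2·12 + 4·15 = 84°C, outside 75–83°C ✗ — fails.
Primer B (25 nt, A=4 T=7 G=6 C=8): 3' end TAG has 1 G/C, need ≥2 ✗; Tm = 2·11 + 4·14 = 78°C ✓ — fails.
Primer C (25 nt, A=4 T=6 G=9 C=6): 3' end TCC has 2 G/C ✓; Tm = 2·10 + 4·15 = 80°C ✓ — passes.
Primer D (27 nt, A=8 T=9 G=3 C=7): 3' end TAC has 1 G/C, need ≥2 ✗; Tm = 2·17 + 4·10 = 74°C, outside 75–83°C ✗ — fails.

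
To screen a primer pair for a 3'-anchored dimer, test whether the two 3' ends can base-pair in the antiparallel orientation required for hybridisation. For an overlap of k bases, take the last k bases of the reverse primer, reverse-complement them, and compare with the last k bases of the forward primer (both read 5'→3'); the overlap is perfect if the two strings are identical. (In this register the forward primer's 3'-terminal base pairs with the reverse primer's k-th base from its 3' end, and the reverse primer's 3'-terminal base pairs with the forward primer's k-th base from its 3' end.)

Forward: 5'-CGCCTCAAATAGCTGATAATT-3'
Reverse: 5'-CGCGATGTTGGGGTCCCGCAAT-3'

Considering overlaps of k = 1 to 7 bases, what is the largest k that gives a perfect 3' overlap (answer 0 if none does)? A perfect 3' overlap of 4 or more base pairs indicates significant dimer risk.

Last 7 bases (5'→3') — forward …GATAATT, reverse …CCGCAAT.
Reverse complement of the reverse primer's last 7 bases: ATTGCGG; its first k bases are the reverse complement of the reverse primer's last k bases, so a perfect k-base overlap needs the forward primer's last k bases to equal them.
Comparing (forward last k vs required): k=1: T vs A ✗; k=2: TT vs AT ✗; k=3: ATT vs ATT ✓; k=4: AATT vs ATTG ✗; k=5: TAATT vs ATTGC ✗; k=6: ATAATT vs ATTGCG ✗; k=7: GATAATT vs ATTGCGG ✗.
Only k = 3 is perfect, so the longest perfect 3' overlap is 3.

Longest perfect overlap: 3 complementary base pairs; below the dimer-risk threshold (threshold 4).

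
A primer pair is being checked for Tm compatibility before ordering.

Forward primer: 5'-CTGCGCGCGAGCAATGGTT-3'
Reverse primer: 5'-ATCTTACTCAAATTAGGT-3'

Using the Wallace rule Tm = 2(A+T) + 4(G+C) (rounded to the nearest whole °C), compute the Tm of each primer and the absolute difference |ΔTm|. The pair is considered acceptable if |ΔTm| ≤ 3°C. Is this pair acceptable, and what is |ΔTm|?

Forward: A=3 T=4 G=7 C=5 → Tm = 2·7 + 4·12 = 62°C.
Reverse: A=6 T=7 G=2 C=3 → Tm = 2·13 + 4·5 = 46°C.
|ΔTm| = |62 − 46| = 16°C, > 3°C.

|ΔTm| = 16°C; the pair is not acceptable.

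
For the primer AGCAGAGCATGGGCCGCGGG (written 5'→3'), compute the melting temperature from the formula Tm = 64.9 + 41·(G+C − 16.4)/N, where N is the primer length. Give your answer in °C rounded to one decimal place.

Base counts: A=4, T=1, G=10, C=5; G+C = 15, N = 20.
Tm = 64.9 + 41·(15 − 16.4)/20 = 64.9 + -57.40/20 = 62.0°C.

62.0°C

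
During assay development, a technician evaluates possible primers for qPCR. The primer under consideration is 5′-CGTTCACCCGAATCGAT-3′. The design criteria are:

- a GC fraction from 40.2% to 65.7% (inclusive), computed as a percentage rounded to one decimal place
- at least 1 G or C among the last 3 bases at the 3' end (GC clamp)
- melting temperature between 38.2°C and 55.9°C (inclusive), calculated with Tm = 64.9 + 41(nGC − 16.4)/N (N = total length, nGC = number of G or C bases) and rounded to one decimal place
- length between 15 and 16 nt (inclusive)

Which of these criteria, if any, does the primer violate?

Base counts: A=4, T=4, G=3, C=6 (length 17).
GC content: GC 9/17 = 52.9% ✓
GC clamp: 3' end GAT has 1 G/C ✓
Tm: Tm = 64.9 + 41·(9 − 16.4)/17 = 47.1°C ✓
length: length 17, outside 15–16 ✗

Fails: length.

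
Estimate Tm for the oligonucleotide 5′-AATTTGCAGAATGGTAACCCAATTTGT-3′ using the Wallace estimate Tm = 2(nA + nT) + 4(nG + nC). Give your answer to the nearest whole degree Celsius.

72°C

Base counts: A=9, T=9, G=5, C=4 (length 27).
Tm = 2·(9+9) + 4·(5+4) = 2·18 + 4·9 = 36 + 36 = 72°C.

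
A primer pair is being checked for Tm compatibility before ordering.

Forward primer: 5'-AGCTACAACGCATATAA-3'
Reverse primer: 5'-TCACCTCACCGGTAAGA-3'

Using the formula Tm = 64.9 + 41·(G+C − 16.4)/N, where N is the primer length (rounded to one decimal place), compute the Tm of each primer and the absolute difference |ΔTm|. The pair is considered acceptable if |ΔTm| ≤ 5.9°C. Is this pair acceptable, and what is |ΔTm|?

|ΔTm| = 7.3°C; the pair is not acceptable.

Forward: G+C = 6, N = 17 → Tm = 64.9 + 41·(6 − 16.4)/17 = 39.8°C.
Reverse: G+C = 9, N = 17 → Tm = 64.9 + 41·(9 − 16.4)/17 = 47.1°C.
|ΔTm| = |39.8 − 47.1| = 7.3°C, > 5.9°C.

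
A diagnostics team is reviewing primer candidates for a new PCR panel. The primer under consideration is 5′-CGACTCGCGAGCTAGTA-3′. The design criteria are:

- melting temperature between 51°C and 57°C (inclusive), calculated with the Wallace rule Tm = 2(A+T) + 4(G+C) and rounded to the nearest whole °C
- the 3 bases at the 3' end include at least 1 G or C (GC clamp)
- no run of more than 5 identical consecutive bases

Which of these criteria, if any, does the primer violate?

Base counts: A=4, T=3, G=5, C=5 (length 17).
Tm: Tm = 2·7 + 4·10 = 54°C ✓
GC clamp: 3' end GTA has 1 G/C ✓
homopolymer run: longest run = 1 ✓

Meets all criteria.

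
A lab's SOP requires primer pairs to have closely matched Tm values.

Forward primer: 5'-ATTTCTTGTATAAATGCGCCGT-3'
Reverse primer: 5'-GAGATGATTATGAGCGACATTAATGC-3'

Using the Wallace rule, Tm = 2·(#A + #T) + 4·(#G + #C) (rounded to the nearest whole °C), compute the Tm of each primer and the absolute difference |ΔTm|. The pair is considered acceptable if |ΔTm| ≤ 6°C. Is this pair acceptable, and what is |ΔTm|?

Forward: A=5 T=9 G=4 C=4 → Tm = 2·14 + 4·8 = 60°C.
Reverse: A=9 T=7 G=7 C=3 → Tm = 2·16 + 4·10 = 72°C.
|ΔTm| = |60 − 72| = 12°C, > 6°C.

|ΔTm| = 12°C; the pair is not acceptable.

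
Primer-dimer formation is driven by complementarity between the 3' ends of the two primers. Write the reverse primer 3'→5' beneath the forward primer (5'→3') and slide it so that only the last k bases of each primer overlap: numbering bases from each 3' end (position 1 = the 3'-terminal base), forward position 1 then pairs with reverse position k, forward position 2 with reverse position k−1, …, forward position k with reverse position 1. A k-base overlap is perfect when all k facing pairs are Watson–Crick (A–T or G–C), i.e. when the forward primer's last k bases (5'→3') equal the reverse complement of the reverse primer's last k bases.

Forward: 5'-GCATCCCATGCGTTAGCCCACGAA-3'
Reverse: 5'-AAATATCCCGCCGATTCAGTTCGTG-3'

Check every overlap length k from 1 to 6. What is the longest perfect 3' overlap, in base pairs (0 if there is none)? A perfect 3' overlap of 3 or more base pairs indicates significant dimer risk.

Longest perfect overlap: 6 complementary base pairs; significant dimer risk (threshold 3).

Last 6 bases (5'→3') — forward …CACGAA, reverse …TTCGTG.
Reverse complement of the reverse primer's last 6 bases: CACGAA; its first k bases are the reverse complement of the reverse primer's last k bases, so a perfect k-base overlap needs the forward primer's last k bases to equal them.
Comparing (forward last k vs required): k=1: A vs C ✗; k=2: AA vs CA ✗; k=3: GAA vs CAC ✗; k=4: CGAA vs CACG ✗; k=5: ACGAA vs CACGA ✗; k=6: CACGAA vs CACGAA ✓.
Only k = 6 is perfect, so the longest perfect 3' overlap is 6.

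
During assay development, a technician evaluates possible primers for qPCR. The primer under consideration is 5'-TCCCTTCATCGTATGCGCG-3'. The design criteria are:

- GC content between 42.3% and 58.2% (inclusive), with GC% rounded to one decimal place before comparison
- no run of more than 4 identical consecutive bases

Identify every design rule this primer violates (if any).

Meets all criteria.

Base counts: A=2, T=6, G=4, C=7 (length 19).
GC content: GC 11/19 = 57.9% ✓
homopolymer run: longest run = 3 ✓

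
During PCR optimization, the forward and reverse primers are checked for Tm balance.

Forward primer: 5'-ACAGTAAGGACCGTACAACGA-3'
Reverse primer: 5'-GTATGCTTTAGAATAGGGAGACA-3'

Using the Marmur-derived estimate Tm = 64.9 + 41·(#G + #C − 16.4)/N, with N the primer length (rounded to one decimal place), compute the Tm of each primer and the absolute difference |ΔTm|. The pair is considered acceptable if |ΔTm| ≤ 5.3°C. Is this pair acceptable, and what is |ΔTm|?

Forward: G+C = 10, N = 21 → Tm = 64.9 + 41·(10 − 16.4)/21 = 52.4°C.
Reverse: G+C = 9, N = 23 → Tm = 64.9 + 41·(9 − 16.4)/23 = 51.7°C.
|ΔTm| = |52.4 − 51.7| = 0.7°C, ≤ 5.3°C.

|ΔTm| = 0.7°C; the pair is acceptable.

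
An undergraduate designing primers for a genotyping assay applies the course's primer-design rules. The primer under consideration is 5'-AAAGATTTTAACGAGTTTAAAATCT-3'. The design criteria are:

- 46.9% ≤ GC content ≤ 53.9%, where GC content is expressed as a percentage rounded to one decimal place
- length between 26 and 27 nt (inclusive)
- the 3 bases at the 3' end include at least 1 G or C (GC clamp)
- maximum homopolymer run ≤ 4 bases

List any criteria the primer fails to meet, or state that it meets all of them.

Base counts: A=11, T=9, G=3, C=2 (length 25).
GC content: GC 5/25 = 20.0%, outside 46.9–53.9% ✗
length: length 25, outside 26–27 ✗
GC clamp: 3' end TCT has 1 G/C ✓
homopolymer run: longest run = 4 ✓

Fails: GC content, length.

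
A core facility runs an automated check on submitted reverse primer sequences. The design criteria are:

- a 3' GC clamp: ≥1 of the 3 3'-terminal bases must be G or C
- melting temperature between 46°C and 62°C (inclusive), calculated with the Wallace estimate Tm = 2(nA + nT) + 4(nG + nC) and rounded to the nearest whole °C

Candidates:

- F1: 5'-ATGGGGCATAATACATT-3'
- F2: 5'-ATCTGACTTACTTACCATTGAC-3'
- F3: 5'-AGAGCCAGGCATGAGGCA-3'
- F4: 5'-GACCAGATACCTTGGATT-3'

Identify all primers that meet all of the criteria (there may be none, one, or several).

F1 (17 nt, A=6 T=5 G=4 C=2): 3' end ATT has 0 G/C, need ≥1 ✗; Tm = 2·11 + 4·6 = 46°C ✓ — fails.
F2 (22 nt, A=6 T=8 G=2 C=6): 3' end GAC has 2 G/C ✓; Tm = 2·14 + 4·8 = 60°C ✓ — passes.
F3 (18 nt, A=6 T=1 G=7 C=4): 3' end GCA has 2 G/C ✓; Tm = 2·7 + 4·11 = 58°C ✓ — passes.
F4 (18 nt, A=5 T=5 G=4 C=4): 3' end ATT has 0 G/C, need ≥1 ✗; Tm = 2·10 + 4·8 = 52°C ✓ — fails.

F2 and F3.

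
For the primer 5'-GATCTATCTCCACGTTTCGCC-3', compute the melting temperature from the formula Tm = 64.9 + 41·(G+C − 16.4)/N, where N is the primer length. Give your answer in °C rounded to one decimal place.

54.4°C

Base counts: A=3, T=7, G=3, C=8; G+C = 11, N = 21.
Tm = 64.9 + 41·(11 − 16.4)/21 = 64.9 + -221.40/21 = 54.4°C.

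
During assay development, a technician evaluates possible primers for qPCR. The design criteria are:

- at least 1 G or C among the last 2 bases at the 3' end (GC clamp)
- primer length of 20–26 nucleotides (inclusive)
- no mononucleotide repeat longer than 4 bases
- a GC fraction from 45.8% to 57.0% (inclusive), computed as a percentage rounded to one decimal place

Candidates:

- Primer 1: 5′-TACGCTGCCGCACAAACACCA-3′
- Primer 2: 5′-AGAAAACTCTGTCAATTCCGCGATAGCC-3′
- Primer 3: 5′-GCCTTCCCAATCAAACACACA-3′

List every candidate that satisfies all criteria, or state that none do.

Primer 1 (21 nt, A=7 T=2 G=3 C=9): 3' end CA has 1 G/C ✓; length 21 ✓; longest run = 3 ✓; GC 12/21 = 57.1%, outside 45.8–57.0% ✗ — fails.
Primer 2 (28 nt, A=9 T=6 G=5 C=8): 3' end CC has 2 G/C ✓; length 28, outside 20–26 ✗; longest run = 4 ✓; GC 13/28 = 46.4% ✓ — fails.
Primer 3 (21 nt, A=8 T=3 G=1 C=9): 3' end CA has 1 G/C ✓; length 21 ✓; longest run = 3 ✓; GC 10/21 = 47.6% ✓ — passes.

Primer 3 only.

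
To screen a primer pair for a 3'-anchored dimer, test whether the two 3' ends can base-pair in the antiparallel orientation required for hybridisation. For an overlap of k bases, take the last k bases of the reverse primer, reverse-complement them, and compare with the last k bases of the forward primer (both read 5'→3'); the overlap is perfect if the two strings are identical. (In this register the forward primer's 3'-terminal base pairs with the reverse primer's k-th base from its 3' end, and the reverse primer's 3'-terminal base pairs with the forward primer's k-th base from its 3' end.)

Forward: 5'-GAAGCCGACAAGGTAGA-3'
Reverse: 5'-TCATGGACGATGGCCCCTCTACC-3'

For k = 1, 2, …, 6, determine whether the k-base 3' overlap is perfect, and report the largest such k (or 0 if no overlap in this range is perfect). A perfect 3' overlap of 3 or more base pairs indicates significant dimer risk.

Longest perfect overlap: 6 complementary base pairs; significant dimer risk (threshold 3).

Last 6 bases (5'→3') — forward …GGTAGA, reverse …TCTACC.
Reverse complement of the reverse primer's last 6 bases: GGTAGA; its first k bases are the reverse complement of the reverse primer's last k bases, so a perfect k-base overlap needs the forward primer's last k bases to equal them.
Comparing (forward last k vs required): k=1: A vs G ✗; k=2: GA vs GG ✗; k=3: AGA vs GGT ✗; k=4: TAGA vs GGTA ✗; k=5: GTAGA vs GGTAG ✗; k=6: GGTAGA vs GGTAGA ✓.
Only k = 6 is perfect, so the longest perfect 3' overlap is 6.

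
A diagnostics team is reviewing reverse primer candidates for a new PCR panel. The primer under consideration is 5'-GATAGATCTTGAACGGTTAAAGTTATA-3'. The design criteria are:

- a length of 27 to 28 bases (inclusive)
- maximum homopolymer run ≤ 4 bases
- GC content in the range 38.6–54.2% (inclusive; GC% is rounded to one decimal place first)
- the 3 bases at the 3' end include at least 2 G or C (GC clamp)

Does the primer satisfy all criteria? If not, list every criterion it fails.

Fails: GC content, GC clamp.

Base counts: A=10, T=9, G=6, C=2 (length 27).
length: length 27 ✓
homopolymer run: longest run = 3 ✓
GC content: GC 8/27 = 29.6%, outside 38.6–54.2% ✗
GC clamp: 3' end ATA has 0 G/C, need ≥2 ✗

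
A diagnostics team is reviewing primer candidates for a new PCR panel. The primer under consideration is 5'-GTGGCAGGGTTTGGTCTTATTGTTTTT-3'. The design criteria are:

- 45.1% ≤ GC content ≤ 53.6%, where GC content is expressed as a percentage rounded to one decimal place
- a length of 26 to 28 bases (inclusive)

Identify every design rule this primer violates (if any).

Fails: GC content.

Base counts: A=2, T=14, G=9, C=2 (length 27).
GC content: GC 11/27 = 40.7%, outside 45.1–53.6% ✗
length: length 27 ✓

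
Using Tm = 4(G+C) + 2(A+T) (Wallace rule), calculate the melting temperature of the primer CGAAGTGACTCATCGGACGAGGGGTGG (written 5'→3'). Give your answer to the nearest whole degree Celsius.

Base counts: A=6, T=4, G=12, C=5 (length 27).
Tm = 2·(6+4) + 4·(12+5) = 2·10 + 4·17 = 20 + 68 = 88°C.

88°C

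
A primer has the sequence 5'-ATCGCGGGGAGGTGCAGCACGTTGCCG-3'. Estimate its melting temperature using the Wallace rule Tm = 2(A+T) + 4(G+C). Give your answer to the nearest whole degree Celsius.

Base counts: A=4, T=4, G=12, C=7 (length 27).
Tm = 2·(4+4) + 4·(12+7) = 2·8 + 4·19 = 16 + 76 = 92°C.

92°C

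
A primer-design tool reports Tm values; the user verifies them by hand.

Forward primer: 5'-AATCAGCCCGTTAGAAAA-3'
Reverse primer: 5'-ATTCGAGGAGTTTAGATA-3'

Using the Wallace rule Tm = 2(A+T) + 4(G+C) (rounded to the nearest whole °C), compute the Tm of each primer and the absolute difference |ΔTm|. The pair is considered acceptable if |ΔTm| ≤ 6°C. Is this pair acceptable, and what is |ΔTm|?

Forward: A=8 T=3 G=3 C=4 → Tm = 2·11 + 4·7 = 50°C.
Reverse: A=6 T=6 G=5 C=1 → Tm = 2·12 + 4·6 = 48°C.
|ΔTm| = |50 − 48| = 2°C, ≤ 6°C.

|ΔTm| = 2°C; the pair is acceptable.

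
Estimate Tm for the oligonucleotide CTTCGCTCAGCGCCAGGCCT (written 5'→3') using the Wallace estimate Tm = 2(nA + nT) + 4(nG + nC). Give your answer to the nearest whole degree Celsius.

68°C

Base counts: A=2, T=4, G=5, C=9 (length 20).
Tm = 2·(2+4) + 4·(5+9) = 2·6 + 4·14 = 12 + 56 = 68°C.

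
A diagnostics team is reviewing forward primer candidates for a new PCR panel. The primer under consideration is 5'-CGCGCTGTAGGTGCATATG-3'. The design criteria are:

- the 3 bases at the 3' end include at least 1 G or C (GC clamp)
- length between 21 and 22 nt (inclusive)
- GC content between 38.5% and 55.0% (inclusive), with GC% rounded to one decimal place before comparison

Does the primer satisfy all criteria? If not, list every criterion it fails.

Fails: length, GC content.

Base counts: A=3, T=5, G=7, C=4 (length 19).
GC clamp: 3' end ATG has 1 G/C ✓
length: length 19, outside 21–22 ✗
GC content: GC 11/19 = 57.9%, outside 38.5–55.0% ✗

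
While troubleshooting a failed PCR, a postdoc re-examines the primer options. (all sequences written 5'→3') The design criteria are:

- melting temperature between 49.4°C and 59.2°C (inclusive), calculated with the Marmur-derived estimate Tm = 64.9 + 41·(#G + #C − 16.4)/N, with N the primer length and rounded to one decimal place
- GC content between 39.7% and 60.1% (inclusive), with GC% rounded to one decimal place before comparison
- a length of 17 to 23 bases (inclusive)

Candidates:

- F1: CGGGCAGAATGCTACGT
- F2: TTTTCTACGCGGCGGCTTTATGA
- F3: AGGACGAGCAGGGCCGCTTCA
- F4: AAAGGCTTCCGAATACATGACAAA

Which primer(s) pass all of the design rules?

F1 (17 nt, A=4 T=3 G=6 C=4): Tm = 64.9 + 41·(10 − 16.4)/17 = 49.5°C ✓; GC 10/17 = 58.8% ✓; length 17 ✓ — passes.
F2 (23 nt, A=3 T=9 G=6 C=5): Tm = 64.9 + 41·(11 − 16.4)/23 = 55.3°C ✓; GC 11/23 = 47.8% ✓; length 23 ✓ — passes.
F3 (21 nt, A=5 T=2 G=8 C=6): Tm = 64.9 + 41·(14 − 16.4)/21 = 60.2°C, outside 49.4–59.2°C ✗; GC 14/21 = 66.7%, outside 39.7–60.1% ✗; length 21 ✓ — fails.
F4 (24 nt, A=11 T=4 G=4 C=5): Tm = 64.9 + 41·(9 − 16.4)/24 = 52.3°C ✓; GC 9/24 = 37.5%, outside 39.7–60.1% ✗; length 24, outside 17–23 ✗ — fails.

F1 and F2.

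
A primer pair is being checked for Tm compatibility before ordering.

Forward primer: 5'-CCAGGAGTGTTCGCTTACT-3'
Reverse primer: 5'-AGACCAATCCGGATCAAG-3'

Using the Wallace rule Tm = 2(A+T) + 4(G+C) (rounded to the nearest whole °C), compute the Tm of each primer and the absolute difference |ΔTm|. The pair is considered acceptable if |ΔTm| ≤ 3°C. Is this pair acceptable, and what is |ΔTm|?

Forward: A=3 T=6 G=5 C=5 → Tm = 2·9 + 4·10 = 58°C.
Reverse: A=7 T=2 G=4 C=5 → Tm = 2·9 + 4·9 = 54°C.
|ΔTm| = |58 − 54| = 4°C, > 3°C.

|ΔTm| = 4°C; the pair is not acceptable.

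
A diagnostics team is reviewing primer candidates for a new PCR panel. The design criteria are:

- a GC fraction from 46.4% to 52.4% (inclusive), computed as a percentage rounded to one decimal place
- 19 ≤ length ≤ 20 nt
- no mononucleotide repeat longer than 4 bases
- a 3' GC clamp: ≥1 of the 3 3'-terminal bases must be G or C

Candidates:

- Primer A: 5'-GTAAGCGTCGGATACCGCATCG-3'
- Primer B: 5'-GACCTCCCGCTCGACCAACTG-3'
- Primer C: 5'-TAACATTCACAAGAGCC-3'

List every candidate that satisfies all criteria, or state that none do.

None of the candidates satisfy all criteria.

Primer A (22 nt, A=5 T=4 G=7 C=6): GC 13/22 = 59.1%, outside 46.4–52.4% ✗; length 22, outside 19–20 ✗; longest run = 2 ✓; 3' end TCG has 2 G/C ✓ — fails.
Primer B (21 nt, A=4 T=3 G=4 C=10): GC 14/21 = 66.7%, outside 46.4–52.4% ✗; length 21, outside 19–20 ✗; longest run = 3 ✓; 3' end CTG has 2 G/C ✓ — fails.
Primer C (17 nt, A=7 T=3 G=2 C=5): GC 7/17 = 41.2%, outside 46.4–52.4% ✗; length 17, outside 19–20 ✗; longest run = 2 ✓; 3' end GCC has 3 G/C ✓ — fails.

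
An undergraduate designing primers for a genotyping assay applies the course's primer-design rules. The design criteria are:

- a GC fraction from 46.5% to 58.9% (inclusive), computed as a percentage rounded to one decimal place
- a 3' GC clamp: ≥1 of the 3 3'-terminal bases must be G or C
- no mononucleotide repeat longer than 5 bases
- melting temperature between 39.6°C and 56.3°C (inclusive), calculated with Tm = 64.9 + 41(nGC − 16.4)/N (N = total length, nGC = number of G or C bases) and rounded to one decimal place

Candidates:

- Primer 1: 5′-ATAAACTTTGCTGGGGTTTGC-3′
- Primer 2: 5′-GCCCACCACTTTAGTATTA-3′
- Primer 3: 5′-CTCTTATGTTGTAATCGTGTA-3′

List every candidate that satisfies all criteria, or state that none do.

Primer 1 (21 nt, A=4 T=8 G=6 C=3): GC 9/21 = 42.9%, outside 46.5–58.9% ✗; 3' end TGC has 2 G/C ✓; longest run = 4 ✓; Tm = 64.9 + 41·(9 − 16.4)/21 = 50.5°C ✓ — fails.
Primer 2 (19 nt, A=5 T=6 G=2 C=6): GC 8/19 = 42.1%, outside 46.5–58.9% ✗; 3' end TTA has 0 G/C, need ≥1 ✗; longest run = 3 ✓; Tm = 64.9 + 41·(8 − 16.4)/19 = 46.8°C ✓ — fails.
Primer 3 (21 nt, A=4 T=10 G=4 C=3): GC 7/21 = 33.3%, outside 46.5–58.9% ✗; 3' end GTA has 1 G/C ✓; longest run = 2 ✓; Tm = 64.9 + 41·(7 − 16.4)/21 = 46.5°C ✓ — fails.

None of the candidates satisfy all criteria.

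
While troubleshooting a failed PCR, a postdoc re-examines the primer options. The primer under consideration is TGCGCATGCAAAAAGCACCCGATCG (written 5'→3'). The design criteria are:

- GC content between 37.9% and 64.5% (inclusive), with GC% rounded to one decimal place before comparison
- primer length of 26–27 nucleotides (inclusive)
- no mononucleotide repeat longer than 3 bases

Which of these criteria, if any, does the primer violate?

Base counts: A=8, T=3, G=6, C=8 (length 25).
GC content: GC 14/25 = 56.0% ✓
length: length 25, outside 26–27 ✗
homopolymer run: longest run = 5, exceeds 3 ✗

Fails: length, homopolymer run.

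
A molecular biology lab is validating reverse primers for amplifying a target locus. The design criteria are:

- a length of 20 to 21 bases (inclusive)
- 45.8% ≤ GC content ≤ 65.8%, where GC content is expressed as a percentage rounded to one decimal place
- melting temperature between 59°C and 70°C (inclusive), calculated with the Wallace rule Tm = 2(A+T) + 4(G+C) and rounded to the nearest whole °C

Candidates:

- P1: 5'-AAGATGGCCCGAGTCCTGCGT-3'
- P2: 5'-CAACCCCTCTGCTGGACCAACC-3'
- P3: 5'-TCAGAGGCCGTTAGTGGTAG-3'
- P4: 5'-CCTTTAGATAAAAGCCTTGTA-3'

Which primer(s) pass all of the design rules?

P1 and P3.

P1 (21 nt, A=4 T=4 G=7 C=6): length 21 ✓; GC 13/21 = 61.9% ✓; Tm = 2·8 + 4·13 = 68°C ✓ — passes.
P2 (22 nt, A=5 T=3 G=3 C=11): length 22, outside 20–21 ✗; GC 14/22 = 63.6% ✓; Tm = 2·8 + 4·14 = 72°C, outside 59–70°C ✗ — fails.
P3 (20 nt, A=4 T=5 G=8 C=3): length 20 ✓; GC 11/20 = 55.0% ✓; Tm = 2·9 + 4·11 = 62°C ✓ — passes.
P4 (21 nt, A=7 T=7 G=3 C=4): length 21 ✓; GC 7/21 = 33.3%, outside 45.8–65.8% ✗; Tm = 2·14 + 4·7 = 56°C, outside 59–70°C ✗ — fails.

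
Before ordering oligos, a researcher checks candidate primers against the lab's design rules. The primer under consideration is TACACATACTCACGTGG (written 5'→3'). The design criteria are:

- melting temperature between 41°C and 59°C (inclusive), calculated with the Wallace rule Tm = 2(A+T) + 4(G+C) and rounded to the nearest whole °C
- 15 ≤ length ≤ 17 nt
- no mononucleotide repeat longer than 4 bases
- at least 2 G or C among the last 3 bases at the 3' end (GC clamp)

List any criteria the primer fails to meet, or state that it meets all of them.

Meets all criteria.

Base counts: A=5, T=4, G=3, C=5 (length 17).
Tm: Tm = 2·9 + 4·8 = 50°C ✓
length: length 17 ✓
homopolymer run: longest run = 2 ✓
GC clamp: 3' end TGG has 2 G/C ✓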